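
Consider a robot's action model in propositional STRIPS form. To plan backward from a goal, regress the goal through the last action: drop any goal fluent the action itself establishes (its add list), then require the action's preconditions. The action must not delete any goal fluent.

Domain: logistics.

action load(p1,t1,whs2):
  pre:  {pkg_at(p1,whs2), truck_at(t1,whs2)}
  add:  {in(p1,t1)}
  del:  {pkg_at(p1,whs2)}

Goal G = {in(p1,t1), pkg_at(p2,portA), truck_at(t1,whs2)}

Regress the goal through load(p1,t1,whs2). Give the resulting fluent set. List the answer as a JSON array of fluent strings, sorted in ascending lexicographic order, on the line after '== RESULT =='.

Regress:
  G ∩ del = {}  (empty — regression defined)
  G \ add = {in(p1,t1), pkg_at(p2,portA), truck_at(t1,whs2)} \ {in(p1,t1)} = {pkg_at(p2,portA), truck_at(t1,whs2)}
  ∪ pre   = {pkg_at(p2,portA), truck_at(t1,whs2)} ∪ {pkg_at(p1,whs2), truck_at(t1,whs2)}
          = {pkg_at(p1,whs2), pkg_at(p2,portA), truck_at(t1,whs2)}

== RESULT ==
["pkg_at(p1,whs2)", "pkg_at(p2,portA)", "truck_at(t1,whs2)"]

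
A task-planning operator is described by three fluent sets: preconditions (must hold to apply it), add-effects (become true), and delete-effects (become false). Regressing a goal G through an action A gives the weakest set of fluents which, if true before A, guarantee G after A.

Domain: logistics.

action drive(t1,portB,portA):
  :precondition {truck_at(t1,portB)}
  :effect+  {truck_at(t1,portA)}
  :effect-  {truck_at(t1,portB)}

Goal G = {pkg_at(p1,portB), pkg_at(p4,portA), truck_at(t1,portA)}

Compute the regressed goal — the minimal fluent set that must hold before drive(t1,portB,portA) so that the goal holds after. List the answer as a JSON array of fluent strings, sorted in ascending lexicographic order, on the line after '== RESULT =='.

Compute (G \ add) ∪ pre:
  G ∩ del = {}  (empty — regression defined)
  G \ add = {pkg_at(p1,portB), pkg_at(p4,portA), truck_at(t1,portA)} \ {truck_at(t1,portA)} = {pkg_at(p1,portB), pkg_at(p4,portA)}
  ∪ pre   = {pkg_at(p1,portB), pkg_at(p4,portA)} ∪ {truck_at(t1,portB)}
          = {pkg_at(p1,portB), pkg_at(p4,portA), truck_at(t1,portB)}

== RESULT ==
["pkg_at(p1,portB)", "pkg_at(p4,portA)", "truck_at(t1,portB)"]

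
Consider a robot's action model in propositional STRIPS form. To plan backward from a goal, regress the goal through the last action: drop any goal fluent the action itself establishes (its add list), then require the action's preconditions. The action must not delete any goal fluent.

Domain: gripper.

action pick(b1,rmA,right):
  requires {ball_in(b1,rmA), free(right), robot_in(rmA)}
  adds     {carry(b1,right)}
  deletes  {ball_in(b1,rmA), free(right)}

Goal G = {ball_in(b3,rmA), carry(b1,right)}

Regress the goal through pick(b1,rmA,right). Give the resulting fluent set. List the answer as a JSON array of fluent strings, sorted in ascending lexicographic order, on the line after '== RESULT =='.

Compute (G \ add) ∪ pre:
  G ∩ del = {}  (empty — regression defined)
  G \ add = {ball_in(b3,rmA), carry(b1,right)} \ {carry(b1,right)} = {ball_in(b3,rmA)}
  ∪ pre   = {ball_in(b3,rmA)} ∪ {ball_in(b1,rmA), free(right), robot_in(rmA)}
          = {ball_in(b1,rmA), ball_in(b3,rmA), free(right), robot_in(rmA)}

== RESULT ==
["ball_in(b1,rmA)", "ball_in(b3,rmA)", "free(right)", "robot_in(rmA)"]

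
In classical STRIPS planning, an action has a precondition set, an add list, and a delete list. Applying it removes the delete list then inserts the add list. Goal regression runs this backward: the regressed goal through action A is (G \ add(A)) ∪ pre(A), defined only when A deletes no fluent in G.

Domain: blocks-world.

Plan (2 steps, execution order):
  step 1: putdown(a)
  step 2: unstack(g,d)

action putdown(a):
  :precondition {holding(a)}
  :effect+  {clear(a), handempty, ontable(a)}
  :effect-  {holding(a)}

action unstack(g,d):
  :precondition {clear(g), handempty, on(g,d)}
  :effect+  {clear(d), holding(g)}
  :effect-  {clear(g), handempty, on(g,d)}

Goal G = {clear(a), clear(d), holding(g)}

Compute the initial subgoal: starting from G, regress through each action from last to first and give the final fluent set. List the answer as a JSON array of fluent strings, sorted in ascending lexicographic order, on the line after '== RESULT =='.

Regress step by step:
  through step 2 (unstack(g,d)): drop {clear(d), holding(g)}, keep {clear(a)}, require {clear(g), handempty, on(g,d)}
    → {clear(a), clear(g), handempty, on(g,d)}
  through step 1 (putdown(a)): drop {clear(a), handempty}, keep {clear(g), on(g,d)}, require {holding(a)}
    → {clear(g), holding(a), on(g,d)}

== RESULT ==
["clear(g)", "holding(a)", "on(g,d)"]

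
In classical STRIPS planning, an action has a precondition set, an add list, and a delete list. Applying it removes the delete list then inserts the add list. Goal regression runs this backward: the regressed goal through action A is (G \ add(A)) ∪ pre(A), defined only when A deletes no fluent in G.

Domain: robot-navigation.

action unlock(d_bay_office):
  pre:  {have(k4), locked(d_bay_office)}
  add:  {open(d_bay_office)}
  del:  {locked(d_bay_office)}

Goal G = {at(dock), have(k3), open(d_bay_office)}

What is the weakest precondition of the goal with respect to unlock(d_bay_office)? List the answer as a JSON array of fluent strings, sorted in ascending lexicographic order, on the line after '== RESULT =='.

Compute (G \ add) ∪ pre:
  G ∩ del = {}  (empty — regression defined)
  G \ add = {at(dock), have(k3), open(d_bay_office)} \ {open(d_bay_office)} = {at(dock), have(k3)}
  ∪ pre   = {at(dock), have(k3)} ∪ {have(k4), locked(d_bay_office)}
          = {at(dock), have(k3), have(k4), locked(d_bay_office)}

== RESULT ==
["at(dock)", "have(k3)", "have(k4)", "locked(d_bay_office)"]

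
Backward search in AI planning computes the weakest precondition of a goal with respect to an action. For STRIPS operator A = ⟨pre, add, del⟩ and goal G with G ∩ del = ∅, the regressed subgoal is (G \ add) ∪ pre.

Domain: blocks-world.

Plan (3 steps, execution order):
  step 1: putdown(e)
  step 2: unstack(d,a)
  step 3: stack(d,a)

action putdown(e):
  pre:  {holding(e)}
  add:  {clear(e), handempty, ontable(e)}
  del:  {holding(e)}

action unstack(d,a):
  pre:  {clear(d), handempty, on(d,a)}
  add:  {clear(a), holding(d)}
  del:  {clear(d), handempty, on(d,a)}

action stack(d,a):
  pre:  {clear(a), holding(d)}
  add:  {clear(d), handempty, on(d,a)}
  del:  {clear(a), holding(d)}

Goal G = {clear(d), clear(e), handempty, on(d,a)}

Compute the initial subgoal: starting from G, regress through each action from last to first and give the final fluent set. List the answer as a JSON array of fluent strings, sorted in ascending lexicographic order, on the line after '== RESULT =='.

Regress step by step:
  through step 3 (stack(d,a)): drop {clear(d), handempty, on(d,a)}, keep {clear(e)}, require {clear(a), holding(d)}
    → {clear(a), clear(e), holding(d)}
  through step 2 (unstack(d,a)): drop {clear(a), holding(d)}, keep {clear(e)}, require {clear(d), handempty, on(d,a)}
    → {clear(d), clear(e), handempty, on(d,a)}
  through step 1 (putdown(e)): drop {clear(e), handempty}, keep {clear(d), on(d,a)}, require {holding(e)}
    → {clear(d), holding(e), on(d,a)}

== RESULT ==
["clear(d)", "holding(e)", "on(d,a)"]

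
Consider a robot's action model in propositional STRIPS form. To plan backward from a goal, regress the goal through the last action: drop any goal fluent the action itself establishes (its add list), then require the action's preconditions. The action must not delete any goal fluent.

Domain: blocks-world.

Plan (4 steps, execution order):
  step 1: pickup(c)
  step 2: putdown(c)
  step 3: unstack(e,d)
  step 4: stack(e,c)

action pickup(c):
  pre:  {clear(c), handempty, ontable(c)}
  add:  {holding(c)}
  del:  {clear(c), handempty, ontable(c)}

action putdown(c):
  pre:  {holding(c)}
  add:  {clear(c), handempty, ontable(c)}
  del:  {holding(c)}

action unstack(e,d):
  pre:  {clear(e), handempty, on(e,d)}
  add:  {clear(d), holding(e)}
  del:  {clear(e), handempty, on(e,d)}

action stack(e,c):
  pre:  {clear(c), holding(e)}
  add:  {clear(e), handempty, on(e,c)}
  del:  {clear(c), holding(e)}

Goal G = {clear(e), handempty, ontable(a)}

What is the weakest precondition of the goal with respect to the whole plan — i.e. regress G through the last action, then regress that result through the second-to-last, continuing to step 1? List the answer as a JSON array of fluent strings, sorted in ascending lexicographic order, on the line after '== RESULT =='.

Work backward from the goal:
  through step 4 (stack(e,c)): drop {clear(e), handempty}, keep {ontable(a)}, require {clear(c), holding(e)}
    → {clear(c), holding(e), ontable(a)}
  through step 3 (unstack(e,d)): drop {holding(e)}, keep {clear(c), ontable(a)}, require {clear(e), handempty, on(e,d)}
    → {clear(c), clear(e), handempty, on(e,d), ontable(a)}
  through step 2 (putdown(c)): drop {clear(c), handempty}, keep {clear(e), on(e,d), ontable(a)}, require {holding(c)}
    → {clear(e), holding(c), on(e,d), ontable(a)}
  through step 1 (pickup(c)): drop {holding(c)}, keep {clear(e), on(e,d), ontable(a)}, require {clear(c), handempty, ontable(c)}
    → {clear(c), clear(e), handempty, on(e,d), ontable(a), ontable(c)}

== RESULT ==
["clear(c)", "clear(e)", "handempty", "on(e,d)", "ontable(a)", "ontable(c)"]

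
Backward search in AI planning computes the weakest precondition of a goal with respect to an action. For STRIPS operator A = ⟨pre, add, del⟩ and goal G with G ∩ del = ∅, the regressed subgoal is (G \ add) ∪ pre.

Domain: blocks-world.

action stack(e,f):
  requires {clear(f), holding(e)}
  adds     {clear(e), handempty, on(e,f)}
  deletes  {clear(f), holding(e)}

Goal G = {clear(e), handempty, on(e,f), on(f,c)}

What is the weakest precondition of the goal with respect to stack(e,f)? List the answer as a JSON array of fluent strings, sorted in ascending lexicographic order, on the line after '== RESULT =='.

Regress:
  G ∩ del = {}  (empty — regression defined)
  G \ add = {clear(e), handempty, on(e,f), on(f,c)} \ {clear(e), handempty, on(e,f)} = {on(f,c)}
  ∪ pre   = {on(f,c)} ∪ {clear(f), holding(e)}
          = {clear(f), holding(e), on(f,c)}

== RESULT ==
["clear(f)", "holding(e)", "on(f,c)"]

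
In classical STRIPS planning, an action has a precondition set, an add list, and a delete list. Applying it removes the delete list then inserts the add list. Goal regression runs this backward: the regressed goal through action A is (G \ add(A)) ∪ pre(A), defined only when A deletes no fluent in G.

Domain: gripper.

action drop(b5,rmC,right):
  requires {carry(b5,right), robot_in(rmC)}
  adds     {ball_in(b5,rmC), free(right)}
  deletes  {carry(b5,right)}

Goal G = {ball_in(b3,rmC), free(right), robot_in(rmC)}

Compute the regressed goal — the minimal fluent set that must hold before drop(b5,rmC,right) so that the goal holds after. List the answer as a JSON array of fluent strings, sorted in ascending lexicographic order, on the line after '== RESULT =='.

Regress:
  G ∩ del = {}  (empty — regression defined)
  G \ add = {ball_in(b3,rmC), free(right), robot_in(rmC)} \ {ball_in(b5,rmC), free(right)} = {ball_in(b3,rmC), robot_in(rmC)}
  ∪ pre   = {ball_in(b3,rmC), robot_in(rmC)} ∪ {carry(b5,right), robot_in(rmC)}
          = {ball_in(b3,rmC), carry(b5,right), robot_in(rmC)}

== RESULT ==
["ball_in(b3,rmC)", "carry(b5,right)", "robot_in(rmC)"]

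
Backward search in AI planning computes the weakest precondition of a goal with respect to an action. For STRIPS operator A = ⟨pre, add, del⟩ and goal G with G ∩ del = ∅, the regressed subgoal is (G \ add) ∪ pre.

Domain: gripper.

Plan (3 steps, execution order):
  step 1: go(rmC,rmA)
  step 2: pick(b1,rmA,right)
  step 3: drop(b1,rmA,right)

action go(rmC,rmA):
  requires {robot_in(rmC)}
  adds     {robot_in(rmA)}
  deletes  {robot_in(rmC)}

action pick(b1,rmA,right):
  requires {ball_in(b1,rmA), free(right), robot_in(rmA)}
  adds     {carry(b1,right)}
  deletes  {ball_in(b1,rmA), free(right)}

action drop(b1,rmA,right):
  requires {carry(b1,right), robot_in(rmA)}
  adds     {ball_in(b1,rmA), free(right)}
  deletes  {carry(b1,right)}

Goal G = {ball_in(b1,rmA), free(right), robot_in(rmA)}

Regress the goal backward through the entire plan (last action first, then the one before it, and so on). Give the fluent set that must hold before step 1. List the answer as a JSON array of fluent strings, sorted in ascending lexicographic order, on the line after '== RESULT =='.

Work backward from the goal:
  through step 3 (drop(b1,rmA,right)): drop {ball_in(b1,rmA), free(right)}, keep {robot_in(rmA)}, require {carry(b1,right), robot_in(rmA)}
    → {carry(b1,right), robot_in(rmA)}
  through step 2 (pick(b1,rmA,right)): drop {carry(b1,right)}, keep {robot_in(rmA)}, require {ball_in(b1,rmA), free(right), robot_in(rmA)}
    → {ball_in(b1,rmA), free(right), robot_in(rmA)}
  through step 1 (go(rmC,rmA)): drop {robot_in(rmA)}, keep {ball_in(b1,rmA), free(right)}, require {robot_in(rmC)}
    → {ball_in(b1,rmA), free(right), robot_in(rmC)}

== RESULT ==
["ball_in(b1,rmA)", "free(right)", "robot_in(rmC)"]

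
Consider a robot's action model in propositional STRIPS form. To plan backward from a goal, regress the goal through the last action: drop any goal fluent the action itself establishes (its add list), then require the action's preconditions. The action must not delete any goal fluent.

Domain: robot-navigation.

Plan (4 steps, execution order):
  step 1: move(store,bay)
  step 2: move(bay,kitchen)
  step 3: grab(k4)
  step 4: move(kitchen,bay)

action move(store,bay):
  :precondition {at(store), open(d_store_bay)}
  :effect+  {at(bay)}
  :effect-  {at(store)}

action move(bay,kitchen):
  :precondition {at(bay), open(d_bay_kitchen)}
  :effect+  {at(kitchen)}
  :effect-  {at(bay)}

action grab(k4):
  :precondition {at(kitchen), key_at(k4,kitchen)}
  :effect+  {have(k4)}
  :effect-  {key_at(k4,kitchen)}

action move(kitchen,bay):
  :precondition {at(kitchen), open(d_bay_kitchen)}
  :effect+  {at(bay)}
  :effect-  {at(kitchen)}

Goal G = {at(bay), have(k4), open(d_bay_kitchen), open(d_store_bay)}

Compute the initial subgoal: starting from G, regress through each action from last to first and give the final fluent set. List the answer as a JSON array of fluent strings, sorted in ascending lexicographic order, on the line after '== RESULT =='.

Regress step by step:
  through step 4 (move(kitchen,bay)): drop {at(bay)}, keep {have(k4), open(d_bay_kitchen), open(d_store_bay)}, require {at(kitchen), open(d_bay_kitchen)}
    → {at(kitchen), have(k4), open(d_bay_kitchen), open(d_store_bay)}
  through step 3 (grab(k4)): drop {have(k4)}, keep {at(kitchen), open(d_bay_kitchen), open(d_store_bay)}, require {at(kitchen), key_at(k4,kitchen)}
    → {at(kitchen), key_at(k4,kitchen), open(d_bay_kitchen), open(d_store_bay)}
  through step 2 (move(bay,kitchen)): drop {at(kitchen)}, keep {key_at(k4,kitchen), open(d_bay_kitchen), open(d_store_bay)}, require {at(bay), open(d_bay_kitchen)}
    → {at(bay), key_at(k4,kitchen), open(d_bay_kitchen), open(d_store_bay)}
  through step 1 (move(store,bay)): drop {at(bay)}, keep {key_at(k4,kitchen), open(d_bay_kitchen), open(d_store_bay)}, require {at(store), open(d_store_bay)}
    → {at(store), key_at(k4,kitchen), open(d_bay_kitchen), open(d_store_bay)}

== RESULT ==
["at(store)", "key_at(k4,kitchen)", "open(d_bay_kitchen)", "open(d_store_bay)"]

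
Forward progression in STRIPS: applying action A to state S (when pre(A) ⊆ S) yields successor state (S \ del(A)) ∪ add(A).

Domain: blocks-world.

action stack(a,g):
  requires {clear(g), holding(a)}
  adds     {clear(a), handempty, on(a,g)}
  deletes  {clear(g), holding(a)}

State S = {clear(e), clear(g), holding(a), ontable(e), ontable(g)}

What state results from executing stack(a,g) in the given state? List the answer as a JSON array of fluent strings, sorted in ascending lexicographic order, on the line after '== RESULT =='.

Progress:
  pre ⊆ S: {clear(g), holding(a)} ⊆ S  — applicable
  S \ del = {clear(e), ontable(e), ontable(g)}
  ∪ add   = {clear(a), clear(e), handempty, on(a,g), ontable(e), ontable(g)}

== RESULT ==
["clear(a)", "clear(e)", "handempty", "on(a,g)", "ontable(e)", "ontable(g)"]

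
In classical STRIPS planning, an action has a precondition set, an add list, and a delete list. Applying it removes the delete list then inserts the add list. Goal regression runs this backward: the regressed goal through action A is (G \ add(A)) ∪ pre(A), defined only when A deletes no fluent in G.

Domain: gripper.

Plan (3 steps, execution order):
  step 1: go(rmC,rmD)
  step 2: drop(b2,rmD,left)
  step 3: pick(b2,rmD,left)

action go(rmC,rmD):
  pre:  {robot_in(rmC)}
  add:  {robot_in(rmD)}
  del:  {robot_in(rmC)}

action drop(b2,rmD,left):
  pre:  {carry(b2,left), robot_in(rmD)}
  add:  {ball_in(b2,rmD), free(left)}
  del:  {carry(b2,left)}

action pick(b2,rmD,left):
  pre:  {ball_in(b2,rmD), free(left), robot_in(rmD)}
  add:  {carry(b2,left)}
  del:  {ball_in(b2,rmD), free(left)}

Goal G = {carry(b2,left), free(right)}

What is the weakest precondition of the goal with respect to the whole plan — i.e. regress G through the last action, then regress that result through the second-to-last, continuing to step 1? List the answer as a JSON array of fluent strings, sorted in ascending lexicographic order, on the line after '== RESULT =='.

Regress step by step:
  through step 3 (pick(b2,rmD,left)): drop {carry(b2,left)}, keep {free(right)}, require {ball_in(b2,rmD), free(left), robot_in(rmD)}
    → {ball_in(b2,rmD), free(left), free(right), robot_in(rmD)}
  through step 2 (drop(b2,rmD,left)): drop {ball_in(b2,rmD), free(left)}, keep {free(right), robot_in(rmD)}, require {carry(b2,left), robot_in(rmD)}
    → {carry(b2,left), free(right), robot_in(rmD)}
  through step 1 (go(rmC,rmD)): drop {robot_in(rmD)}, keep {carry(b2,left), free(right)}, require {robot_in(rmC)}
    → {carry(b2,left), free(right), robot_in(rmC)}

== RESULT ==
["carry(b2,left)", "free(right)", "robot_in(rmC)"]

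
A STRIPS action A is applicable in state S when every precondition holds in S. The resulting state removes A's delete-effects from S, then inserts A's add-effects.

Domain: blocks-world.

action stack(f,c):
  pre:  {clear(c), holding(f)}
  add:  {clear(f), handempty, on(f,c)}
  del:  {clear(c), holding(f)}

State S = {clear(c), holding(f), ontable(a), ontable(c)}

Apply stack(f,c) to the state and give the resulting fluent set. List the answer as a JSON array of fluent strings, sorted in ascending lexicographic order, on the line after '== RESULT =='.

Compute (S \ del) ∪ add:
  pre ⊆ S: {clear(c), holding(f)} ⊆ S  — applicable
  S \ del = {ontable(a), ontable(c)}
  ∪ add   = {clear(f), handempty, on(f,c), ontable(a), ontable(c)}

== RESULT ==
["clear(f)", "handempty", "on(f,c)", "ontable(a)", "ontable(c)"]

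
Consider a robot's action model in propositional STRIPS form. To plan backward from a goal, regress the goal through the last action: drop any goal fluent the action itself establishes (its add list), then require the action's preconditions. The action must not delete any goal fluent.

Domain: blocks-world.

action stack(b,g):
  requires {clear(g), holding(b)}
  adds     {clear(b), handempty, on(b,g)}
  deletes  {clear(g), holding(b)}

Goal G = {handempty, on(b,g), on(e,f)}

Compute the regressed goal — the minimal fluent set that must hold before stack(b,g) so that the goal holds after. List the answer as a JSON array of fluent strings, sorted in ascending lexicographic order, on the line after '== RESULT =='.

Regress:
  G ∩ del = {}  (empty — regression defined)
  G \ add = {handempty, on(b,g), on(e,f)} \ {clear(b), handempty, on(b,g)} = {on(e,f)}
  ∪ pre   = {on(e,f)} ∪ {clear(g), holding(b)}
          = {clear(g), holding(b), on(e,f)}

== RESULT ==
["clear(g)", "holding(b)", "on(e,f)"]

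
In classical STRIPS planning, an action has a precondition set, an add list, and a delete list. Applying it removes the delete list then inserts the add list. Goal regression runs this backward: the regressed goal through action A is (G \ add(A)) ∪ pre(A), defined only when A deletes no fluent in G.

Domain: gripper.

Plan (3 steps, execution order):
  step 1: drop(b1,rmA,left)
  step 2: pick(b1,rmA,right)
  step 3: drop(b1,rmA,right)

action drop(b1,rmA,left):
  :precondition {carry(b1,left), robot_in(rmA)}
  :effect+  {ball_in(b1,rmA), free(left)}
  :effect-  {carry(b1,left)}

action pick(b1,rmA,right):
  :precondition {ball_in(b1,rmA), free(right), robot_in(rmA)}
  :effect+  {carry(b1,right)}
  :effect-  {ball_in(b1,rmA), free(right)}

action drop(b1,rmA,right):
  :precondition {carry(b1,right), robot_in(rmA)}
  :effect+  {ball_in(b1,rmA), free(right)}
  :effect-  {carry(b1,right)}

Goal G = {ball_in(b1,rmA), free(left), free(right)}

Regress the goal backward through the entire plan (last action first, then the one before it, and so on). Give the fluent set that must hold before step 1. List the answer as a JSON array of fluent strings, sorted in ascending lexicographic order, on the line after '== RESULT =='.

Regress step by step:
  through step 3 (drop(b1,rmA,right)): drop {ball_in(b1,rmA), free(right)}, keep {free(left)}, require {carry(b1,right), robot_in(rmA)}
    → {carry(b1,right), free(left), robot_in(rmA)}
  through step 2 (pick(b1,rmA,right)): drop {carry(b1,right)}, keep {free(left), robot_in(rmA)}, require {ball_in(b1,rmA), free(right), robot_in(rmA)}
    → {ball_in(b1,rmA), free(left), free(right), robot_in(rmA)}
  through step 1 (drop(b1,rmA,left)): drop {ball_in(b1,rmA), free(left)}, keep {free(right), robot_in(rmA)}, require {carry(b1,left), robot_in(rmA)}
    → {carry(b1,left), free(right), robot_in(rmA)}

== RESULT ==
["carry(b1,left)", "free(right)", "robot_in(rmA)"]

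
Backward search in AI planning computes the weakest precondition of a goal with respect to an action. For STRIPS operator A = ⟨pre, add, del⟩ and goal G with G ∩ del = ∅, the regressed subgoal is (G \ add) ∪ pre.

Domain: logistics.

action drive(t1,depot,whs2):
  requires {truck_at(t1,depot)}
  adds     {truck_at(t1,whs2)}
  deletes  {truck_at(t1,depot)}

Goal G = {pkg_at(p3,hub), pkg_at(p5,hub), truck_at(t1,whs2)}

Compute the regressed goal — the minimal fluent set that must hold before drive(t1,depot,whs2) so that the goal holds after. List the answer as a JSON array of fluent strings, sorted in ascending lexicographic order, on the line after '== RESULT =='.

Regress:
  G ∩ del = {}  (empty — regression defined)
  G \ add = {pkg_at(p3,hub), pkg_at(p5,hub), truck_at(t1,whs2)} \ {truck_at(t1,whs2)} = {pkg_at(p3,hub), pkg_at(p5,hub)}
  ∪ pre   = {pkg_at(p3,hub), pkg_at(p5,hub)} ∪ {truck_at(t1,depot)}
          = {pkg_at(p3,hub), pkg_at(p5,hub), truck_at(t1,depot)}

== RESULT ==
["pkg_at(p3,hub)", "pkg_at(p5,hub)", "truck_at(t1,depot)"]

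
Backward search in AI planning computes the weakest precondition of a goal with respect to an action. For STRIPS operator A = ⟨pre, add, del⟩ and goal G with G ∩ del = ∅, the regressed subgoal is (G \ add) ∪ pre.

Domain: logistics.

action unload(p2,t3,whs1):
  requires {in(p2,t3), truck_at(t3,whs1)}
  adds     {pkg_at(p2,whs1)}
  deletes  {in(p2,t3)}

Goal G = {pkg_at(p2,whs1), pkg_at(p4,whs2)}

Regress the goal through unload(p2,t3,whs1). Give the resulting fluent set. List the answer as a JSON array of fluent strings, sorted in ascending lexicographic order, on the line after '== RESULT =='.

Compute (G \ add) ∪ pre:
  G ∩ del = {}  (empty — regression defined)
  G \ add = {pkg_at(p2,whs1), pkg_at(p4,whs2)} \ {pkg_at(p2,whs1)} = {pkg_at(p4,whs2)}
  ∪ pre   = {pkg_at(p4,whs2)} ∪ {in(p2,t3), truck_at(t3,whs1)}
          = {in(p2,t3), pkg_at(p4,whs2), truck_at(t3,whs1)}

== RESULT ==
["in(p2,t3)", "pkg_at(p4,whs2)", "truck_at(t3,whs1)"]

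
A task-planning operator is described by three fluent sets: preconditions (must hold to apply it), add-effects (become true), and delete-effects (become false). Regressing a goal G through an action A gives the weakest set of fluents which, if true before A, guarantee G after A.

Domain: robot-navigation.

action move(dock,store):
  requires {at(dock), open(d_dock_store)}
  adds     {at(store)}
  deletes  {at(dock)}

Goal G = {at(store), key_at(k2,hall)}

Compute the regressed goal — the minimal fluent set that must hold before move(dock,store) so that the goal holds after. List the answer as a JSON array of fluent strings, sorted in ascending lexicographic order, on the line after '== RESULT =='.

Compute (G \ add) ∪ pre:
  G ∩ del = {}  (empty — regression defined)
  G \ add = {at(store), key_at(k2,hall)} \ {at(store)} = {key_at(k2,hall)}
  ∪ pre   = {key_at(k2,hall)} ∪ {at(dock), open(d_dock_store)}
          = {at(dock), key_at(k2,hall), open(d_dock_store)}

== RESULT ==
["at(dock)", "key_at(k2,hall)", "open(d_dock_store)"]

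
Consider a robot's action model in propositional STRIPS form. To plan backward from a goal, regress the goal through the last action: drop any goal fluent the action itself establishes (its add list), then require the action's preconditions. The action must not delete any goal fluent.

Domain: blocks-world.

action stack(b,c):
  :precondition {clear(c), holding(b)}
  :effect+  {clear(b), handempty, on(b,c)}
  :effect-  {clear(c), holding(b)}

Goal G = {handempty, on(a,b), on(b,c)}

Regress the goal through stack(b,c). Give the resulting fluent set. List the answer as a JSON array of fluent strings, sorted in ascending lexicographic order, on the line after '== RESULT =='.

Regress:
  G ∩ del = {}  (empty — regression defined)
  G \ add = {handempty, on(a,b), on(b,c)} \ {clear(b), handempty, on(b,c)} = {on(a,b)}
  ∪ pre   = {on(a,b)} ∪ {clear(c), holding(b)}
          = {clear(c), holding(b), on(a,b)}

== RESULT ==
["clear(c)", "holding(b)", "on(a,b)"]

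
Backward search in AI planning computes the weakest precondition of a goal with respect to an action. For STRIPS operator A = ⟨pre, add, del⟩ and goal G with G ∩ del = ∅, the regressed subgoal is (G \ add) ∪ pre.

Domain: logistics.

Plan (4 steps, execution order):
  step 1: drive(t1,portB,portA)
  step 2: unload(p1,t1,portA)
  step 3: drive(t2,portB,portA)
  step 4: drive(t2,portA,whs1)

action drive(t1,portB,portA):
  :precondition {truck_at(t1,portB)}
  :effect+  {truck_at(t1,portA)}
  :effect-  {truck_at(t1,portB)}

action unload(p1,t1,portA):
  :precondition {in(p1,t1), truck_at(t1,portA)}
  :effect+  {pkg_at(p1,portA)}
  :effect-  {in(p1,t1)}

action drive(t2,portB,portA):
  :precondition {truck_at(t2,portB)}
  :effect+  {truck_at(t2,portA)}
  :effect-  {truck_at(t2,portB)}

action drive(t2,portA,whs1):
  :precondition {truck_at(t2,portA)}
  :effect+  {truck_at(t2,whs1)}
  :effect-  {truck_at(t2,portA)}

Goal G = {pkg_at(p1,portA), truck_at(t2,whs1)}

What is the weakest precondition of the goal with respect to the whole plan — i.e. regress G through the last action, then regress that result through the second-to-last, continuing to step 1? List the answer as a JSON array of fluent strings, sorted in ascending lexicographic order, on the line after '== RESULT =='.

Regress step by step:
  through step 4 (drive(t2,portA,whs1)): drop {truck_at(t2,whs1)}, keep {pkg_at(p1,portA)}, require {truck_at(t2,portA)}
    → {pkg_at(p1,portA), truck_at(t2,portA)}
  through step 3 (drive(t2,portB,portA)): drop {truck_at(t2,portA)}, keep {pkg_at(p1,portA)}, require {truck_at(t2,portB)}
    → {pkg_at(p1,portA), truck_at(t2,portB)}
  through step 2 (unload(p1,t1,portA)): drop {pkg_at(p1,portA)}, keep {truck_at(t2,portB)}, require {in(p1,t1), truck_at(t1,portA)}
    → {in(p1,t1), truck_at(t1,portA), truck_at(t2,portB)}
  through step 1 (drive(t1,portB,portA)): drop {truck_at(t1,portA)}, keep {in(p1,t1), truck_at(t2,portB)}, require {truck_at(t1,portB)}
    → {in(p1,t1), truck_at(t1,portB), truck_at(t2,portB)}

== RESULT ==
["in(p1,t1)", "truck_at(t1,portB)", "truck_at(t2,portB)"]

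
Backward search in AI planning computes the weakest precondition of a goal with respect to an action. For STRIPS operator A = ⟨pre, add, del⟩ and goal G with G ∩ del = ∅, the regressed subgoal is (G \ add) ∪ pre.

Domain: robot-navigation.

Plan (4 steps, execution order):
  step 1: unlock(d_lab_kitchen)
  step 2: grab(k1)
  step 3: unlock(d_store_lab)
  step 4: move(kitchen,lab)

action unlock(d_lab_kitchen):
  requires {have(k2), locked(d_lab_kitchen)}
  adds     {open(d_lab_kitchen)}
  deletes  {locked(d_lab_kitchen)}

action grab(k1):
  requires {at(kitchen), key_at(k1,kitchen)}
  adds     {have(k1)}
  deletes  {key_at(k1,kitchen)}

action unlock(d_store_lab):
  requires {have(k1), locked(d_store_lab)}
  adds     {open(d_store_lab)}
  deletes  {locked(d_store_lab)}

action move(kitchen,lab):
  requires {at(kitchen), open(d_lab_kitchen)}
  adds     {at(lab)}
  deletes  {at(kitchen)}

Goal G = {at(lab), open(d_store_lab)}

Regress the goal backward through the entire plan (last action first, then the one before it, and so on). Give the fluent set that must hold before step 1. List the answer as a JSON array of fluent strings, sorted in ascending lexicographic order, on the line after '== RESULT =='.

Regress step by step:
  through step 4 (move(kitchen,lab)): drop {at(lab)}, keep {open(d_store_lab)}, require {at(kitchen), open(d_lab_kitchen)}
    → {at(kitchen), open(d_lab_kitchen), open(d_store_lab)}
  through step 3 (unlock(d_store_lab)): drop {open(d_store_lab)}, keep {at(kitchen), open(d_lab_kitchen)}, require {have(k1), locked(d_store_lab)}
    → {at(kitchen), have(k1), locked(d_store_lab), open(d_lab_kitchen)}
  through step 2 (grab(k1)): drop {have(k1)}, keep {at(kitchen), locked(d_store_lab), open(d_lab_kitchen)}, require {at(kitchen), key_at(k1,kitchen)}
    → {at(kitchen), key_at(k1,kitchen), locked(d_store_lab), open(d_lab_kitchen)}
  through step 1 (unlock(d_lab_kitchen)): drop {open(d_lab_kitchen)}, keep {at(kitchen), key_at(k1,kitchen), locked(d_store_lab)}, require {have(k2), locked(d_lab_kitchen)}
    → {at(kitchen), have(k2), key_at(k1,kitchen), locked(d_lab_kitchen), locked(d_store_lab)}

== RESULT ==
["at(kitchen)", "have(k2)", "key_at(k1,kitchen)", "locked(d_lab_kitchen)", "locked(d_store_lab)"]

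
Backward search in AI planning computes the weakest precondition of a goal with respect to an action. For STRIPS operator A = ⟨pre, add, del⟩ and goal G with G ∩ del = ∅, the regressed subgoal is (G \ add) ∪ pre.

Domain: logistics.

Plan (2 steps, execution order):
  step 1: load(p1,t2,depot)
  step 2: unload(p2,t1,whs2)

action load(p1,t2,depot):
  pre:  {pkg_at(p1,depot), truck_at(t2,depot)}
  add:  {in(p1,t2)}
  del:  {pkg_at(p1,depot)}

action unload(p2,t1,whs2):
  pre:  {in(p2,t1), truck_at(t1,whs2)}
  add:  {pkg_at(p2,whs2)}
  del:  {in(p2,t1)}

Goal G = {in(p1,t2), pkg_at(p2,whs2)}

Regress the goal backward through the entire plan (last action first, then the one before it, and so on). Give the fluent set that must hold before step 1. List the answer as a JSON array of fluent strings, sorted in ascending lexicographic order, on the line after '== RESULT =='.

Regress step by step:
  through step 2 (unload(p2,t1,whs2)): drop {pkg_at(p2,whs2)}, keep {in(p1,t2)}, require {in(p2,t1), truck_at(t1,whs2)}
    → {in(p1,t2), in(p2,t1), truck_at(t1,whs2)}
  through step 1 (load(p1,t2,depot)): drop {in(p1,t2)}, keep {in(p2,t1), truck_at(t1,whs2)}, require {pkg_at(p1,depot), truck_at(t2,depot)}
    → {in(p2,t1), pkg_at(p1,depot), truck_at(t1,whs2), truck_at(t2,depot)}

== RESULT ==
["in(p2,t1)", "pkg_at(p1,depot)", "truck_at(t1,whs2)", "truck_at(t2,depot)"]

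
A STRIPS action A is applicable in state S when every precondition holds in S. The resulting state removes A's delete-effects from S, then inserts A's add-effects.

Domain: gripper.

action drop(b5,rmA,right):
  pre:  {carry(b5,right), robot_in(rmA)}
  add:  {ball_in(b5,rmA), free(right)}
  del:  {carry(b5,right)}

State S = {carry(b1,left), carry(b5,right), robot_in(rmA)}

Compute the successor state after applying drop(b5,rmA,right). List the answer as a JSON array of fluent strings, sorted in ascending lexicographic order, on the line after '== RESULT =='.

Progress:
  pre ⊆ S: {carry(b5,right), robot_in(rmA)} ⊆ S  — applicable
  S \ del = {carry(b1,left), robot_in(rmA)}
  ∪ add   = {ball_in(b5,rmA), carry(b1,left), free(right), robot_in(rmA)}

== RESULT ==
["ball_in(b5,rmA)", "carry(b1,left)", "free(right)", "robot_in(rmA)"]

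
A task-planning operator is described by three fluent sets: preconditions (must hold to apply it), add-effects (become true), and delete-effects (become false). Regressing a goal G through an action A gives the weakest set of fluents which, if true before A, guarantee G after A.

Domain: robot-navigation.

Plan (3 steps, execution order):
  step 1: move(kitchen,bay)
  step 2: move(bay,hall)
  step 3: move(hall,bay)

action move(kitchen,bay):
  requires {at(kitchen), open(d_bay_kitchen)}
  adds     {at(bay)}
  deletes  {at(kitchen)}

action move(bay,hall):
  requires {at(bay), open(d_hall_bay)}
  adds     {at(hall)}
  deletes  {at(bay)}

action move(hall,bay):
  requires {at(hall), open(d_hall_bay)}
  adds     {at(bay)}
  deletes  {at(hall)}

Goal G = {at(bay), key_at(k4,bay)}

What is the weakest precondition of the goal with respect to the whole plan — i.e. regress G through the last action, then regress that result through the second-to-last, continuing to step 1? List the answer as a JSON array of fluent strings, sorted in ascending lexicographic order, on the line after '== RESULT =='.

Regress step by step:
  through step 3 (move(hall,bay)): drop {at(bay)}, keep {key_at(k4,bay)}, require {at(hall), open(d_hall_bay)}
    → {at(hall), key_at(k4,bay), open(d_hall_bay)}
  through step 2 (move(bay,hall)): drop {at(hall)}, keep {key_at(k4,bay), open(d_hall_bay)}, require {at(bay), open(d_hall_bay)}
    → {at(bay), key_at(k4,bay), open(d_hall_bay)}
  through step 1 (move(kitchen,bay)): drop {at(bay)}, keep {key_at(k4,bay), open(d_hall_bay)}, require {at(kitchen), open(d_bay_kitchen)}
    → {at(kitchen), key_at(k4,bay), open(d_bay_kitchen), open(d_hall_bay)}

== RESULT ==
["at(kitchen)", "key_at(k4,bay)", "open(d_bay_kitchen)", "open(d_hall_bay)"]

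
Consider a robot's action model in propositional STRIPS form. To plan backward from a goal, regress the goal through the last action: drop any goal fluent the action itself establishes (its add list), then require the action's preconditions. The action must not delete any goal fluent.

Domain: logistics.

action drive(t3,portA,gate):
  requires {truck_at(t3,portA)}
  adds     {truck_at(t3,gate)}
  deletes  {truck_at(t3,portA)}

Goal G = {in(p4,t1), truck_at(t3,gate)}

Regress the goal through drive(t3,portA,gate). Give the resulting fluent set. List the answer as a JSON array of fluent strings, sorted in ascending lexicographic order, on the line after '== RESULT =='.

Compute (G \ add) ∪ pre:
  G ∩ del = {}  (empty — regression defined)
  G \ add = {in(p4,t1), truck_at(t3,gate)} \ {truck_at(t3,gate)} = {in(p4,t1)}
  ∪ pre   = {in(p4,t1)} ∪ {truck_at(t3,portA)}
          = {in(p4,t1), truck_at(t3,portA)}

== RESULT ==
["in(p4,t1)", "truck_at(t3,portA)"]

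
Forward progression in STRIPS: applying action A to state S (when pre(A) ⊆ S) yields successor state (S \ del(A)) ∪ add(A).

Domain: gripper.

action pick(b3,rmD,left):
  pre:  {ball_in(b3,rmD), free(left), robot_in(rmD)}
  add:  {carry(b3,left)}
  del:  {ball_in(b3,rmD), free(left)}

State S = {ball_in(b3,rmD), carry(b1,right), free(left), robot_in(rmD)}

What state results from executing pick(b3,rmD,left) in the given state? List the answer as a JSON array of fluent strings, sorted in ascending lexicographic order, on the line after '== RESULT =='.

Compute (S \ del) ∪ add:
  pre ⊆ S: {ball_in(b3,rmD), free(left), robot_in(rmD)} ⊆ S  — applicable
  S \ del = {carry(b1,right), robot_in(rmD)}
  ∪ add   = {carry(b1,right), carry(b3,left), robot_in(rmD)}

== RESULT ==
["carry(b1,right)", "carry(b3,left)", "robot_in(rmD)"]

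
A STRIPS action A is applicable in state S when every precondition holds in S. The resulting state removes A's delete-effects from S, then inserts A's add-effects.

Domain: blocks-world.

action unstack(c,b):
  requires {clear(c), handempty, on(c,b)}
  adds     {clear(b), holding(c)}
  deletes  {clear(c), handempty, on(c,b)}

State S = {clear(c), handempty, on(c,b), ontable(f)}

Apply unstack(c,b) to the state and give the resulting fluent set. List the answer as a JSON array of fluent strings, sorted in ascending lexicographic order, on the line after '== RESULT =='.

Progress:
  pre ⊆ S: {clear(c), handempty, on(c,b)} ⊆ S  — applicable
  S \ del = {ontable(f)}
  ∪ add   = {clear(b), holding(c), ontable(f)}

== RESULT ==
["clear(b)", "holding(c)", "ontable(f)"]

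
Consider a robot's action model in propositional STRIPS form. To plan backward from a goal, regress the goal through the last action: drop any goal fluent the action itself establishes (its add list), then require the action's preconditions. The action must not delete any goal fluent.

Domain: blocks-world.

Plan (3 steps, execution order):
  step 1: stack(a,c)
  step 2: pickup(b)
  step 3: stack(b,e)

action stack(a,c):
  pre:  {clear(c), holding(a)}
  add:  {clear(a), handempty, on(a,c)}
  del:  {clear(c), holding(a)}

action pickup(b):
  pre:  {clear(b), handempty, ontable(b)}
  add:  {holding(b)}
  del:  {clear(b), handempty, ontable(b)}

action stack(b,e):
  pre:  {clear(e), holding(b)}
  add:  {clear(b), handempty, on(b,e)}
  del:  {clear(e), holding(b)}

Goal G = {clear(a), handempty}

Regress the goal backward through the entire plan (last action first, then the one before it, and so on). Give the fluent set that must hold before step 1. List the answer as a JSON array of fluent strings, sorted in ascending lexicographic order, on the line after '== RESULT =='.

Work backward from the goal:
  through step 3 (stack(b,e)): drop {handempty}, keep {clear(a)}, require {clear(e), holding(b)}
    → {clear(a), clear(e), holding(b)}
  through step 2 (pickup(b)): drop {holding(b)}, keep {clear(a), clear(e)}, require {clear(b), handempty, ontable(b)}
    → {clear(a), clear(b), clear(e), handempty, ontable(b)}
  through step 1 (stack(a,c)): drop {clear(a), handempty}, keep {clear(b), clear(e), ontable(b)}, require {clear(c), holding(a)}
    → {clear(b), clear(c), clear(e), holding(a), ontable(b)}

== RESULT ==
["clear(b)", "clear(c)", "clear(e)", "holding(a)", "ontable(b)"]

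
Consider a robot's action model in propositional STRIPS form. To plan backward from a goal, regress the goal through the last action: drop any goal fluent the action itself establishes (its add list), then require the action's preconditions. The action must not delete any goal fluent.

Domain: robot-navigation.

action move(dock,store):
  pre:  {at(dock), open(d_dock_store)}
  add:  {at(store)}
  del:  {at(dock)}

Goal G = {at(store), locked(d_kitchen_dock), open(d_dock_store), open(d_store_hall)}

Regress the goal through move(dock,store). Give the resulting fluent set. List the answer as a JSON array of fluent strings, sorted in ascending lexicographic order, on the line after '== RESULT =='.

Regress:
  G ∩ del = {}  (empty — regression defined)
  G \ add = {at(store), locked(d_kitchen_dock), open(d_dock_store), open(d_store_hall)} \ {at(store)} = {locked(d_kitchen_dock), open(d_dock_store), open(d_store_hall)}
  ∪ pre   = {locked(d_kitchen_dock), open(d_dock_store), open(d_store_hall)} ∪ {at(dock), open(d_dock_store)}
          = {at(dock), locked(d_kitchen_dock), open(d_dock_store), open(d_store_hall)}

== RESULT ==
["at(dock)", "locked(d_kitchen_dock)", "open(d_dock_store)", "open(d_store_hall)"]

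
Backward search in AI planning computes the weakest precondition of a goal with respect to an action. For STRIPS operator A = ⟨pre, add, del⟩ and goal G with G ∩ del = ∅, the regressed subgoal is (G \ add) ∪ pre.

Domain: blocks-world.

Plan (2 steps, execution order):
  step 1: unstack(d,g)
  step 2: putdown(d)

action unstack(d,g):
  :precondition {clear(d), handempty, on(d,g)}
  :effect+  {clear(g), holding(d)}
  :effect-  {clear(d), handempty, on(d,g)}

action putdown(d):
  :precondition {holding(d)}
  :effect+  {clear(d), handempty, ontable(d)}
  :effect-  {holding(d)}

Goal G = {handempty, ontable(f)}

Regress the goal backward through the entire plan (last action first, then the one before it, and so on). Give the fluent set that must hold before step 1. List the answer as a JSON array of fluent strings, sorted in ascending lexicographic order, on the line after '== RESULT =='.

Regress step by step:
  through step 2 (putdown(d)): drop {handempty}, keep {ontable(f)}, require {holding(d)}
    → {holding(d), ontable(f)}
  through step 1 (unstack(d,g)): drop {holding(d)}, keep {ontable(f)}, require {clear(d), handempty, on(d,g)}
    → {clear(d), handempty, on(d,g), ontable(f)}

== RESULT ==
["clear(d)", "handempty", "on(d,g)", "ontable(f)"]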